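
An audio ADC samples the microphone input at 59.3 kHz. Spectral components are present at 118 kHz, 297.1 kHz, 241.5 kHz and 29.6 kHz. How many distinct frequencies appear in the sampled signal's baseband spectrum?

3

fs/2 = 29.65 kHz.
118 kHz mod fs = 58.7 kHz.
58.7 kHz > fs/2 = 29.65 kHz, folds to fs − 58.7 kHz = 0.6 kHz.
297.1 kHz mod fs = 0.6 kHz.
0.6 kHz ≤ fs/2 = 29.65 kHz, appears at 0.6 kHz.
241.5 kHz mod fs = 4.3 kHz.
4.3 kHz ≤ fs/2 = 29.65 kHz, appears at 4.3 kHz.
29.6 kHz ≤ fs/2 = 29.65 kHz, passes unchanged.
Distinct values: {0.6 kHz, 4.3 kHz, 29.6 kHz} → 3.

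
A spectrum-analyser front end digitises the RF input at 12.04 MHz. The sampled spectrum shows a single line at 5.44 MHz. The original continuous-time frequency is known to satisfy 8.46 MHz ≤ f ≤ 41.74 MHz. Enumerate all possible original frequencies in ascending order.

17.48 MHz, 18.64 MHz, 29.52 MHz, 30.68 MHz, 41.56 MHz

Frequencies that alias to 5.44 MHz are k·fs ± 5.44 MHz for integer k ≥ 0.
k=0: 5.44 MHz.
k=1: 6.6 MHz, 17.48 MHz.
k=2: 18.64 MHz, 29.52 MHz.
k=3: 30.68 MHz, 41.56 MHz.
k=4: 42.72 MHz, 53.6 MHz.
Within [8.46 MHz, 41.74 MHz]: 17.48 MHz, 18.64 MHz, 29.52 MHz, 30.68 MHz, 41.56 MHz.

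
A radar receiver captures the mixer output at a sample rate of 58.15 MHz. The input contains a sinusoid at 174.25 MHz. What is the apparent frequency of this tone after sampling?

0.2 MHz

174.25 MHz mod fs = 57.95 MHz.
57.95 MHz > fs/2 = 29.075 MHz, folds to fs − 57.95 MHz = 0.2 MHz.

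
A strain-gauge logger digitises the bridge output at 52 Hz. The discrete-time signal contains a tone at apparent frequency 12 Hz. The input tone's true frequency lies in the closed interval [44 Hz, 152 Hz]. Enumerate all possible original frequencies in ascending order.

Frequencies that alias to 12 Hz are k·fs ± 12 Hz for integer k ≥ 0.
k=0: 12 Hz.
k=1: 40 Hz, 64 Hz.
k=2: 92 Hz, 116 Hz.
k=3: 144 Hz, 168 Hz.
k=4: 196 Hz, 220 Hz.
Within [44 Hz, 152 Hz]: 64 Hz, 92 Hz, 116 Hz, 144 Hz.

64 Hz, 92 Hz, 116 Hz, 144 Hz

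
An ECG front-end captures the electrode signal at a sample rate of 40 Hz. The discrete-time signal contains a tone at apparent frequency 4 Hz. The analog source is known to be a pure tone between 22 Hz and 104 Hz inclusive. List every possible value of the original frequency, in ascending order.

36 Hz, 44 Hz, 76 Hz, 84 Hz

Frequencies that alias to 4 Hz are k·fs ± 4 Hz for integer k ≥ 0.
k=0: 4 Hz.
k=1: 36 Hz, 44 Hz.
k=2: 76 Hz, 84 Hz.
k=3: 116 Hz, 124 Hz.
Within [22 Hz, 104 Hz]: 36 Hz, 44 Hz, 76 Hz, 84 Hz.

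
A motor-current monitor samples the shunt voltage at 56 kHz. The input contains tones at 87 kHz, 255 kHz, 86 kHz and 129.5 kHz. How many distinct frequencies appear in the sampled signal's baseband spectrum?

3

fs/2 = 28 kHz.
87 kHz mod fs = 31 kHz.
31 kHz > fs/2 = 28 kHz, folds to fs − 31 kHz = 25 kHz.
255 kHz mod fs = 31 kHz.
31 kHz > fs/2 = 28 kHz, folds to fs − 31 kHz = 25 kHz.
86 kHz mod fs = 30 kHz.
30 kHz > fs/2 = 28 kHz, folds to fs − 30 kHz = 26 kHz.
129.5 kHz mod fs = 17.5 kHz.
17.5 kHz ≤ fs/2 = 28 kHz, appears at 17.5 kHz.
Distinct values: {17.5 kHz, 25 kHz, 26 kHz} → 3.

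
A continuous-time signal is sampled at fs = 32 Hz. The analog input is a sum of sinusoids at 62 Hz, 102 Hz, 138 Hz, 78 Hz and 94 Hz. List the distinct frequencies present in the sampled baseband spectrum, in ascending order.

fs/2 = 16 Hz.
62 Hz mod fs = 30 Hz.
30 Hz > fs/2 = 16 Hz, folds to fs − 30 Hz = 2 Hz.
102 Hz mod fs = 6 Hz.
6 Hz ≤ fs/2 = 16 Hz, appears at 6 Hz.
138 Hz mod fs = 10 Hz.
10 Hz ≤ fs/2 = 16 Hz, appears at 10 Hz.
78 Hz mod fs = 14 Hz.
14 Hz ≤ fs/2 = 16 Hz, appears at 14 Hz.
94 Hz mod fs = 30 Hz.
30 Hz > fs/2 = 16 Hz, folds to fs − 30 Hz = 2 Hz.
Distinct values: {2 Hz, 6 Hz, 10 Hz, 14 Hz}.

2 Hz, 6 Hz, 10 Hz, 14 Hz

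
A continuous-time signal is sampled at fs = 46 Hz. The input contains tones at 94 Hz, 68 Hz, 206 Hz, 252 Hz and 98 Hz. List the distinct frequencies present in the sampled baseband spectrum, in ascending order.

fs/2 = 23 Hz.
94 Hz mod fs = 2 Hz.
2 Hz ≤ fs/2 = 23 Hz, appears at 2 Hz.
68 Hz mod fs = 22 Hz.
22 Hz ≤ fs/2 = 23 Hz, appears at 22 Hz.
206 Hz mod fs = 22 Hz.
22 Hz ≤ fs/2 = 23 Hz, appears at 22 Hz.
252 Hz mod fs = 22 Hz.
22 Hz ≤ fs/2 = 23 Hz, appears at 22 Hz.
98 Hz mod fs = 6 Hz.
6 Hz ≤ fs/2 = 23 Hz, appears at 6 Hz.
Distinct values: {2 Hz, 6 Hz, 22 Hz}.

2 Hz, 6 Hz, 22 Hz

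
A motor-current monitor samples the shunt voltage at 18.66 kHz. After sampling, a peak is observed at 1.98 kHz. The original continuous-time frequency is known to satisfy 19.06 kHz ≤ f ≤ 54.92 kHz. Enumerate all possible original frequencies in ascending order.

20.64 kHz, 35.34 kHz, 39.3 kHz, 54 kHz

Frequencies that alias to 1.98 kHz are k·fs ± 1.98 kHz for integer k ≥ 0.
k=0: 1.98 kHz.
k=1: 16.68 kHz, 20.64 kHz.
k=2: 35.34 kHz, 39.3 kHz.
k=3: 54 kHz, 57.96 kHz.
k=4: 72.66 kHz, 76.62 kHz.
Within [19.06 kHz, 54.92 kHz]: 20.64 kHz, 35.34 kHz, 39.3 kHz, 54 kHz.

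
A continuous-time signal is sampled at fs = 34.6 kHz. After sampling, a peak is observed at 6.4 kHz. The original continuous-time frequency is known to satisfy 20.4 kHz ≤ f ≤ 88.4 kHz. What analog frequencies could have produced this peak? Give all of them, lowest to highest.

28.2 kHz, 41 kHz, 62.8 kHz, 75.6 kHz

Frequencies that alias to 6.4 kHz are k·fs ± 6.4 kHz for integer k ≥ 0.
k=0: 6.4 kHz.
k=1: 28.2 kHz, 41 kHz.
k=2: 62.8 kHz, 75.6 kHz.
k=3: 97.4 kHz, 110.2 kHz.
Within [20.4 kHz, 88.4 kHz]: 28.2 kHz, 41 kHz, 62.8 kHz, 75.6 kHz.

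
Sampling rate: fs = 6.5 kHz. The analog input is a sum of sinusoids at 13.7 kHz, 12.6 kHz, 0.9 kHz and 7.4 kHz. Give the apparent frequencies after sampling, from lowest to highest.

0.4 kHz, 0.7 kHz, 0.9 kHz

fs/2 = 3.25 kHz.
13.7 kHz mod fs = 0.7 kHz.
0.7 kHz ≤ fs/2 = 3.25 kHz, appears at 0.7 kHz.
12.6 kHz mod fs = 6.1 kHz.
6.1 kHz > fs/2 = 3.25 kHz, folds to fs − 6.1 kHz = 0.4 kHz.
0.9 kHz ≤ fs/2 = 3.25 kHz, passes unchanged.
7.4 kHz mod fs = 0.9 kHz.
0.9 kHz ≤ fs/2 = 3.25 kHz, appears at 0.9 kHz.
Distinct values: {0.4 kHz, 0.7 kHz, 0.9 kHz}.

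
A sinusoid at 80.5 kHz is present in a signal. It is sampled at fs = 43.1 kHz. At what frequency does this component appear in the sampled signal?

80.5 kHz mod fs = 37.4 kHz.
37.4 kHz > fs/2 = 21.55 kHz, folds to fs − 37.4 kHz = 5.7 kHz.

5.7 kHz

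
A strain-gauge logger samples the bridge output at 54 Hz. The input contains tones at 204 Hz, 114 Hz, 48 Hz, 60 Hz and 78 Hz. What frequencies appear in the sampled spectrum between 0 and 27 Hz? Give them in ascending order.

6 Hz, 12 Hz, 24 Hz

fs/2 = 27 Hz.
204 Hz mod fs = 42 Hz.
42 Hz > fs/2 = 27 Hz, folds to fs − 42 Hz = 12 Hz.
114 Hz mod fs = 6 Hz.
6 Hz ≤ fs/2 = 27 Hz, appears at 6 Hz.
48 Hz > fs/2 = 27 Hz, folds to fs − 48 Hz = 6 Hz.
60 Hz mod fs = 6 Hz.
6 Hz ≤ fs/2 = 27 Hz, appears at 6 Hz.
78 Hz mod fs = 24 Hz.
24 Hz ≤ fs/2 = 27 Hz, appears at 24 Hz.
Distinct values: {6 Hz, 12 Hz, 24 Hz}.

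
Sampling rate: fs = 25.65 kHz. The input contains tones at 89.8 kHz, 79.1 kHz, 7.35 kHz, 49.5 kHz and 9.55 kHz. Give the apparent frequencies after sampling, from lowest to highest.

1.8 kHz, 2.15 kHz, 7.35 kHz, 9.55 kHz, 12.8 kHz

fs/2 = 12.825 kHz.
89.8 kHz mod fs = 12.85 kHz.
12.85 kHz > fs/2 = 12.825 kHz, folds to fs − 12.85 kHz = 12.8 kHz.
79.1 kHz mod fs = 2.15 kHz.
2.15 kHz ≤ fs/2 = 12.825 kHz, appears at 2.15 kHz.
7.35 kHz ≤ fs/2 = 12.825 kHz, passes unchanged.
49.5 kHz mod fs = 23.85 kHz.
23.85 kHz > fs/2 = 12.825 kHz, folds to fs − 23.85 kHz = 1.8 kHz.
9.55 kHz ≤ fs/2 = 12.825 kHz, passes unchanged.
Distinct values: {1.8 kHz, 2.15 kHz, 7.35 kHz, 9.55 kHz, 12.8 kHz}.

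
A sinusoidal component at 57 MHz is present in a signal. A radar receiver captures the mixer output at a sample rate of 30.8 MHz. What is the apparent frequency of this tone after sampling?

57 MHz mod fs = 26.2 MHz.
26.2 MHz > fs/2 = 15.4 MHz, folds to fs − 26.2 MHz = 4.6 MHz.

4.6 MHz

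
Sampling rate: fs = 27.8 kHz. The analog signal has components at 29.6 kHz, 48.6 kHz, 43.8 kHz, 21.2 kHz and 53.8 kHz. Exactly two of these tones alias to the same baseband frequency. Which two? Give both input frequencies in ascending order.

fs/2 = 13.9 kHz.
29.6 kHz mod fs = 1.8 kHz.
1.8 kHz ≤ fs/2 = 13.9 kHz, appears at 1.8 kHz.
48.6 kHz mod fs = 20.8 kHz.
20.8 kHz > fs/2 = 13.9 kHz, folds to fs − 20.8 kHz = 7 kHz.
43.8 kHz mod fs = 16 kHz.
16 kHz > fs/2 = 13.9 kHz, folds to fs − 16 kHz = 11.8 kHz.
21.2 kHz > fs/2 = 13.9 kHz, folds to fs − 21.2 kHz = 6.6 kHz.
53.8 kHz mod fs = 26 kHz.
26 kHz > fs/2 = 13.9 kHz, folds to fs − 26 kHz = 1.8 kHz.
29.6 kHz and 53.8 kHz both map to 1.8 kHz.

29.6 kHz, 53.8 kHz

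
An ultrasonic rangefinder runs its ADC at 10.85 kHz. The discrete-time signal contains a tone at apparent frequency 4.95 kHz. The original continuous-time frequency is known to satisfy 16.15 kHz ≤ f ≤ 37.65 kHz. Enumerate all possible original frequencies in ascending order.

16.75 kHz, 26.65 kHz, 27.6 kHz, 37.5 kHz

Frequencies that alias to 4.95 kHz are k·fs ± 4.95 kHz for integer k ≥ 0.
k=0: 4.95 kHz.
k=1: 5.9 kHz, 15.8 kHz.
k=2: 16.75 kHz, 26.65 kHz.
k=3: 27.6 kHz, 37.5 kHz.
k=4: 38.45 kHz, 48.35 kHz.
Within [16.15 kHz, 37.65 kHz]: 16.75 kHz, 26.65 kHz, 27.6 kHz, 37.5 kHz.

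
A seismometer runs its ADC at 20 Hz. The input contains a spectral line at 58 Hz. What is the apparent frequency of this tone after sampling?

58 Hz mod fs = 18 Hz.
18 Hz > fs/2 = 10 Hz, folds to fs − 18 Hz = 2 Hz.

2 Hz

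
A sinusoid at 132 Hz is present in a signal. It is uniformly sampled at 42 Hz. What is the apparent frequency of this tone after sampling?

6 Hz

132 Hz mod fs = 6 Hz.
6 Hz ≤ fs/2 = 21 Hz, appears at 6 Hz.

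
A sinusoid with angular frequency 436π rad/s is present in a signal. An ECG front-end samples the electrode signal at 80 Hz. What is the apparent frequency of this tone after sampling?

ω = 436π rad/s → f = ω/(2π) = 218 Hz.
218 Hz mod fs = 58 Hz.
58 Hz > fs/2 = 40 Hz, folds to fs − 58 Hz = 22 Hz.

22 Hz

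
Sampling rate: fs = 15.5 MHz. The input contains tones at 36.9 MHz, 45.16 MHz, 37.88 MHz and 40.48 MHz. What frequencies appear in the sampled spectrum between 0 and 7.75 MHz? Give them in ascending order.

1.34 MHz, 5.9 MHz, 6.02 MHz, 6.88 MHz

fs/2 = 7.75 MHz.
36.9 MHz mod fs = 5.9 MHz.
5.9 MHz ≤ fs/2 = 7.75 MHz, appears at 5.9 MHz.
45.16 MHz mod fs = 14.16 MHz.
14.16 MHz > fs/2 = 7.75 MHz, folds to fs − 14.16 MHz = 1.34 MHz.
37.88 MHz mod fs = 6.88 MHz.
6.88 MHz ≤ fs/2 = 7.75 MHz, appears at 6.88 MHz.
40.48 MHz mod fs = 9.48 MHz.
9.48 MHz > fs/2 = 7.75 MHz, folds to fs − 9.48 MHz = 6.02 MHz.
Distinct values: {1.34 MHz, 5.9 MHz, 6.02 MHz, 6.88 MHz}.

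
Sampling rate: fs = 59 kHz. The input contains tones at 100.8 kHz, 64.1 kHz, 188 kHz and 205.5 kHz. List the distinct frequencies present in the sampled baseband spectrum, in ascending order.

5.1 kHz, 11 kHz, 17.2 kHz, 28.5 kHz

fs/2 = 29.5 kHz.
100.8 kHz mod fs = 41.8 kHz.
41.8 kHz > fs/2 = 29.5 kHz, folds to fs − 41.8 kHz = 17.2 kHz.
64.1 kHz mod fs = 5.1 kHz.
5.1 kHz ≤ fs/2 = 29.5 kHz, appears at 5.1 kHz.
188 kHz mod fs = 11 kHz.
11 kHz ≤ fs/2 = 29.5 kHz, appears at 11 kHz.
205.5 kHz mod fs = 28.5 kHz.
28.5 kHz ≤ fs/2 = 29.5 kHz, appears at 28.5 kHz.
Distinct values: {5.1 kHz, 11 kHz, 17.2 kHz, 28.5 kHz}.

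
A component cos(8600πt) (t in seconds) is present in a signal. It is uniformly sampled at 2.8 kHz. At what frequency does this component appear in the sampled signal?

1.3 kHz

ω = 8600π rad/s → f = ω/(2π) = 4300 Hz = 4.3 kHz.
4.3 kHz mod fs = 1.5 kHz.
1.5 kHz > fs/2 = 1.4 kHz, folds to fs − 1.5 kHz = 1.3 kHz.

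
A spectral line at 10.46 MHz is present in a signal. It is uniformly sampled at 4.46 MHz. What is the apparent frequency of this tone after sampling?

1.54 MHz

10.46 MHz mod fs = 1.54 MHz.
1.54 MHz ≤ fs/2 = 2.23 MHz, appears at 1.54 MHz.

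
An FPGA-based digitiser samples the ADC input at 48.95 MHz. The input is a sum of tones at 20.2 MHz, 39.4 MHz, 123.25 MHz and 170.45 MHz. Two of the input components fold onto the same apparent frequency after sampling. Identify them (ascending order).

fs/2 = 24.475 MHz.
20.2 MHz ≤ fs/2 = 24.475 MHz, passes unchanged.
39.4 MHz > fs/2 = 24.475 MHz, folds to fs − 39.4 MHz = 9.55 MHz.
123.25 MHz mod fs = 25.35 MHz.
25.35 MHz > fs/2 = 24.475 MHz, folds to fs − 25.35 MHz = 23.6 MHz.
170.45 MHz mod fs = 23.6 MHz.
23.6 MHz ≤ fs/2 = 24.475 MHz, appears at 23.6 MHz.
123.25 MHz and 170.45 MHz both map to 23.6 MHz.

123.25 MHz, 170.45 MHz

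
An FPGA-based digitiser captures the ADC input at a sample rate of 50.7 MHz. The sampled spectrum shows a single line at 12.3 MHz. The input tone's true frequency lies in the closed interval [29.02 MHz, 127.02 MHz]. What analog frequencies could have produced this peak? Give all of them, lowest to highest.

Frequencies that alias to 12.3 MHz are k·fs ± 12.3 MHz for integer k ≥ 0.
k=0: 12.3 MHz.
k=1: 38.4 MHz, 63 MHz.
k=2: 89.1 MHz, 113.7 MHz.
k=3: 139.8 MHz, 164.4 MHz.
Within [29.02 MHz, 127.02 MHz]: 38.4 MHz, 63 MHz, 89.1 MHz, 113.7 MHz.

38.4 MHz, 63 MHz, 89.1 MHz, 113.7 MHz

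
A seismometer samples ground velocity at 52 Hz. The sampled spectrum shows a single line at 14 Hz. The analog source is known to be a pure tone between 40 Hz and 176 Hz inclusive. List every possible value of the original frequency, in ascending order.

66 Hz, 90 Hz, 118 Hz, 142 Hz, 170 Hz

Frequencies that alias to 14 Hz are k·fs ± 14 Hz for integer k ≥ 0.
k=0: 14 Hz.
k=1: 38 Hz, 66 Hz.
k=2: 90 Hz, 118 Hz.
k=3: 142 Hz, 170 Hz.
k=4: 194 Hz, 222 Hz.
Within [40 Hz, 176 Hz]: 66 Hz, 90 Hz, 118 Hz, 142 Hz, 170 Hz.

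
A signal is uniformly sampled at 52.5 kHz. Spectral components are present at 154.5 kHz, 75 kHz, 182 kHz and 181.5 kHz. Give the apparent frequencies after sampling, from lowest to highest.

3 kHz, 22.5 kHz, 24 kHz, 24.5 kHz

fs/2 = 26.25 kHz.
154.5 kHz mod fs = 49.5 kHz.
49.5 kHz > fs/2 = 26.25 kHz, folds to fs − 49.5 kHz = 3 kHz.
75 kHz mod fs = 22.5 kHz.
22.5 kHz ≤ fs/2 = 26.25 kHz, appears at 22.5 kHz.
182 kHz mod fs = 24.5 kHz.
24.5 kHz ≤ fs/2 = 26.25 kHz, appears at 24.5 kHz.
181.5 kHz mod fs = 24 kHz.
24 kHz ≤ fs/2 = 26.25 kHz, appears at 24 kHz.
Distinct values: {3 kHz, 22.5 kHz, 24 kHz, 24.5 kHz}.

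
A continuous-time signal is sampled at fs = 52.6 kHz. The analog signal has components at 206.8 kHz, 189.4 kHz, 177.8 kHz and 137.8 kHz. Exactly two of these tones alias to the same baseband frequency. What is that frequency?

fs/2 = 26.3 kHz.
206.8 kHz mod fs = 49 kHz.
49 kHz > fs/2 = 26.3 kHz, folds to fs − 49 kHz = 3.6 kHz.
189.4 kHz mod fs = 31.6 kHz.
31.6 kHz > fs/2 = 26.3 kHz, folds to fs − 31.6 kHz = 21 kHz.
177.8 kHz mod fs = 20 kHz.
20 kHz ≤ fs/2 = 26.3 kHz, appears at 20 kHz.
137.8 kHz mod fs = 32.6 kHz.
32.6 kHz > fs/2 = 26.3 kHz, folds to fs − 32.6 kHz = 20 kHz.
137.8 kHz and 177.8 kHz both map to 20 kHz.

20 kHz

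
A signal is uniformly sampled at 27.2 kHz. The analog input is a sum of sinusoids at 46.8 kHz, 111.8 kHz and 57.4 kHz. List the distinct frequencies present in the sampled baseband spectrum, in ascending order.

3 kHz, 7.6 kHz

fs/2 = 13.6 kHz.
46.8 kHz mod fs = 19.6 kHz.
19.6 kHz > fs/2 = 13.6 kHz, folds to fs − 19.6 kHz = 7.6 kHz.
111.8 kHz mod fs = 3 kHz.
3 kHz ≤ fs/2 = 13.6 kHz, appears at 3 kHz.
57.4 kHz mod fs = 3 kHz.
3 kHz ≤ fs/2 = 13.6 kHz, appears at 3 kHz.
Distinct values: {3 kHz, 7.6 kHz}.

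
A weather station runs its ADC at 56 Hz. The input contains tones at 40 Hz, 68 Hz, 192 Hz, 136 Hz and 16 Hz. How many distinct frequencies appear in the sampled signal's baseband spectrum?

3

fs/2 = 28 Hz.
40 Hz > fs/2 = 28 Hz, folds to fs − 40 Hz = 16 Hz.
68 Hz mod fs = 12 Hz.
12 Hz ≤ fs/2 = 28 Hz, appears at 12 Hz.
192 Hz mod fs = 24 Hz.
24 Hz ≤ fs/2 = 28 Hz, appears at 24 Hz.
136 Hz mod fs = 24 Hz.
24 Hz ≤ fs/2 = 28 Hz, appears at 24 Hz.
16 Hz ≤ fs/2 = 28 Hz, passes unchanged.
Distinct values: {12 Hz, 16 Hz, 24 Hz} → 3.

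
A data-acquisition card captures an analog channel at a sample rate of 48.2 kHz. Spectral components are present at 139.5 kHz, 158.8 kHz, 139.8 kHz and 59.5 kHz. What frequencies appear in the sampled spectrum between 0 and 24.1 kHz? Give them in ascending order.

4.8 kHz, 5.1 kHz, 11.3 kHz, 14.2 kHz

fs/2 = 24.1 kHz.
139.5 kHz mod fs = 43.1 kHz.
43.1 kHz > fs/2 = 24.1 kHz, folds to fs − 43.1 kHz = 5.1 kHz.
158.8 kHz mod fs = 14.2 kHz.
14.2 kHz ≤ fs/2 = 24.1 kHz, appears at 14.2 kHz.
139.8 kHz mod fs = 43.4 kHz.
43.4 kHz > fs/2 = 24.1 kHz, folds to fs − 43.4 kHz = 4.8 kHz.
59.5 kHz mod fs = 11.3 kHz.
11.3 kHz ≤ fs/2 = 24.1 kHz, appears at 11.3 kHz.
Distinct values: {4.8 kHz, 5.1 kHz, 11.3 kHz, 14.2 kHz}.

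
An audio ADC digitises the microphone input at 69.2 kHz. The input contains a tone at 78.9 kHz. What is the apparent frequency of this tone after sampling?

9.7 kHz

78.9 kHz mod fs = 9.7 kHz.
9.7 kHz ≤ fs/2 = 34.6 kHz, appears at 9.7 kHz.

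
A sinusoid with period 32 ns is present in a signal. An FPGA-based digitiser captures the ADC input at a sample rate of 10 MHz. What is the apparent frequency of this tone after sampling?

T = 32 ns → f = 1/T = 31.25 MHz.
31.25 MHz mod fs = 1.25 MHz.
1.25 MHz ≤ fs/2 = 5 MHz, appears at 1.25 MHz.

1.25 MHz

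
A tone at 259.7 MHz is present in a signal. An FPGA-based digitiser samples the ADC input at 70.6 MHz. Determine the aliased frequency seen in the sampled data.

22.7 MHz

259.7 MHz mod fs = 47.9 MHz.
47.9 MHz > fs/2 = 35.3 MHz, folds to fs − 47.9 MHz = 22.7 MHz.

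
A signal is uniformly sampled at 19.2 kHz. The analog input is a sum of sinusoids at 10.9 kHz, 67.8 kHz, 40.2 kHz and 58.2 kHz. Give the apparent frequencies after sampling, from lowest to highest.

0.6 kHz, 1.8 kHz, 8.3 kHz, 9 kHz

fs/2 = 9.6 kHz.
10.9 kHz > fs/2 = 9.6 kHz, folds to fs − 10.9 kHz = 8.3 kHz.
67.8 kHz mod fs = 10.2 kHz.
10.2 kHz > fs/2 = 9.6 kHz, folds to fs − 10.2 kHz = 9 kHz.
40.2 kHz mod fs = 1.8 kHz.
1.8 kHz ≤ fs/2 = 9.6 kHz, appears at 1.8 kHz.
58.2 kHz mod fs = 0.6 kHz.
0.6 kHz ≤ fs/2 = 9.6 kHz, appears at 0.6 kHz.
Distinct values: {0.6 kHz, 1.8 kHz, 8.3 kHz, 9 kHz}.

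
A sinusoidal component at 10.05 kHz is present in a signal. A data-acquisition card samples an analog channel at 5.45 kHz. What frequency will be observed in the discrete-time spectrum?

10.05 kHz mod fs = 4.6 kHz.
4.6 kHz > fs/2 = 2.725 kHz, folds to fs − 4.6 kHz = 0.85 kHz.

0.85 kHz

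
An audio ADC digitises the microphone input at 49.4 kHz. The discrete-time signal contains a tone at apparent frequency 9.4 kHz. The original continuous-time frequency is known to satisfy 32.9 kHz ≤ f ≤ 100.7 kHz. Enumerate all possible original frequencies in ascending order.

40 kHz, 58.8 kHz, 89.4 kHz

Frequencies that alias to 9.4 kHz are k·fs ± 9.4 kHz for integer k ≥ 0.
k=0: 9.4 kHz.
k=1: 40 kHz, 58.8 kHz.
k=2: 89.4 kHz, 108.2 kHz.
k=3: 138.8 kHz, 157.6 kHz.
Within [32.9 kHz, 100.7 kHz]: 40 kHz, 58.8 kHz, 89.4 kHz.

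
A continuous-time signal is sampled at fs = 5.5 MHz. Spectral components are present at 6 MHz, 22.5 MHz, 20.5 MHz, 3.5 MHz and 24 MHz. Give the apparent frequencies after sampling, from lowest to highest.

fs/2 = 2.75 MHz.
6 MHz mod fs = 0.5 MHz.
0.5 MHz ≤ fs/2 = 2.75 MHz, appears at 0.5 MHz.
22.5 MHz mod fs = 0.5 MHz.
0.5 MHz ≤ fs/2 = 2.75 MHz, appears at 0.5 MHz.
20.5 MHz mod fs = 4 MHz.
4 MHz > fs/2 = 2.75 MHz, folds to fs − 4 MHz = 1.5 MHz.
3.5 MHz > fs/2 = 2.75 MHz, folds to fs − 3.5 MHz = 2 MHz.
24 MHz mod fs = 2 MHz.
2 MHz ≤ fs/2 = 2.75 MHz, appears at 2 MHz.
Distinct values: {0.5 MHz, 1.5 MHz, 2 MHz}.

0.5 MHz, 1.5 MHz, 2 MHz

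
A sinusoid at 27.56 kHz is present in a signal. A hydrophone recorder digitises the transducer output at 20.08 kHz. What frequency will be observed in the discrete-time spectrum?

7.48 kHz

27.56 kHz mod fs = 7.48 kHz.
7.48 kHz ≤ fs/2 = 10.04 kHz, appears at 7.48 kHz.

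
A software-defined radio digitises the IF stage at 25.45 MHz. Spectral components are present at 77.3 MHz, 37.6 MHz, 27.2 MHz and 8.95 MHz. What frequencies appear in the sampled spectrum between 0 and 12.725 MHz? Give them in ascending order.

fs/2 = 12.725 MHz.
77.3 MHz mod fs = 0.95 MHz.
0.95 MHz ≤ fs/2 = 12.725 MHz, appears at 0.95 MHz.
37.6 MHz mod fs = 12.15 MHz.
12.15 MHz ≤ fs/2 = 12.725 MHz, appears at 12.15 MHz.
27.2 MHz mod fs = 1.75 MHz.
1.75 MHz ≤ fs/2 = 12.725 MHz, appears at 1.75 MHz.
8.95 MHz ≤ fs/2 = 12.725 MHz, passes unchanged.
Distinct values: {0.95 MHz, 1.75 MHz, 8.95 MHz, 12.15 MHz}.

0.95 MHz, 1.75 MHz, 8.95 MHz, 12.15 MHz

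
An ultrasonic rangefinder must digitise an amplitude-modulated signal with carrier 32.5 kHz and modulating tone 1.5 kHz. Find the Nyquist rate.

68 kHz

AM sidebands sit at fc ± fm = 31 kHz and 34 kHz.
Highest-frequency component: 34 kHz.
Nyquist rate = 2 × 34 kHz = 68 kHz.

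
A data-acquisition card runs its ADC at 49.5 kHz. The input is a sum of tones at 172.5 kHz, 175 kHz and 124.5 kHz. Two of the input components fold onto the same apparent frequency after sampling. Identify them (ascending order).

fs/2 = 24.75 kHz.
172.5 kHz mod fs = 24 kHz.
24 kHz ≤ fs/2 = 24.75 kHz, appears at 24 kHz.
175 kHz mod fs = 26.5 kHz.
26.5 kHz > fs/2 = 24.75 kHz, folds to fs − 26.5 kHz = 23 kHz.
124.5 kHz mod fs = 25.5 kHz.
25.5 kHz > fs/2 = 24.75 kHz, folds to fs − 25.5 kHz = 24 kHz.
124.5 kHz and 172.5 kHz both map to 24 kHz.

124.5 kHz, 172.5 kHz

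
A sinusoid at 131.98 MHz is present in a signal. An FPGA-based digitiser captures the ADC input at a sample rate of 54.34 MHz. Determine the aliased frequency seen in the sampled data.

23.3 MHz

131.98 MHz mod fs = 23.3 MHz.
23.3 MHz ≤ fs/2 = 27.17 MHz, appears at 23.3 MHz.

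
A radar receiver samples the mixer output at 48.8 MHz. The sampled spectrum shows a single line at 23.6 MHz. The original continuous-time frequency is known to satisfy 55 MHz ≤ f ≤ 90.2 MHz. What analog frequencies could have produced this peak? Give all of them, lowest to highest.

Frequencies that alias to 23.6 MHz are k·fs ± 23.6 MHz for integer k ≥ 0.
k=0: 23.6 MHz.
k=1: 25.2 MHz, 72.4 MHz.
k=2: 74 MHz, 121.2 MHz.
k=3: 122.8 MHz, 170 MHz.
Within [55 MHz, 90.2 MHz]: 72.4 MHz, 74 MHz.

72.4 MHz, 74 MHz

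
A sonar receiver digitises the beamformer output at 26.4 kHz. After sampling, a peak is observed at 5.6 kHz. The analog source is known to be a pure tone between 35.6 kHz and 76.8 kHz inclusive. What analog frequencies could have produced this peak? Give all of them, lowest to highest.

47.2 kHz, 58.4 kHz, 73.6 kHz

Frequencies that alias to 5.6 kHz are k·fs ± 5.6 kHz for integer k ≥ 0.
k=0: 5.6 kHz.
k=1: 20.8 kHz, 32 kHz.
k=2: 47.2 kHz, 58.4 kHz.
k=3: 73.6 kHz, 84.8 kHz.
k=4: 100 kHz, 111.2 kHz.
Within [35.6 kHz, 76.8 kHz]: 47.2 kHz, 58.4 kHz, 73.6 kHz.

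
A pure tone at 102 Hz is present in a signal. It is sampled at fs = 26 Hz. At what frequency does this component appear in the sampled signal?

102 Hz mod fs = 24 Hz.
24 Hz > fs/2 = 13 Hz, folds to fs − 24 Hz = 2 Hz.

2 Hz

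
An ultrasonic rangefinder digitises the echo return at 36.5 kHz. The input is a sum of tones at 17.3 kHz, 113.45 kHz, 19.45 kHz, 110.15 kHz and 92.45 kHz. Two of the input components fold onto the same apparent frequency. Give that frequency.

17.05 kHz

fs/2 = 18.25 kHz.
17.3 kHz ≤ fs/2 = 18.25 kHz, passes unchanged.
113.45 kHz mod fs = 3.95 kHz.
3.95 kHz ≤ fs/2 = 18.25 kHz, appears at 3.95 kHz.
19.45 kHz > fs/2 = 18.25 kHz, folds to fs − 19.45 kHz = 17.05 kHz.
110.15 kHz mod fs = 0.65 kHz.
0.65 kHz ≤ fs/2 = 18.25 kHz, appears at 0.65 kHz.
92.45 kHz mod fs = 19.45 kHz.
19.45 kHz > fs/2 = 18.25 kHz, folds to fs − 19.45 kHz = 17.05 kHz.
19.45 kHz and 92.45 kHz both map to 17.05 kHz.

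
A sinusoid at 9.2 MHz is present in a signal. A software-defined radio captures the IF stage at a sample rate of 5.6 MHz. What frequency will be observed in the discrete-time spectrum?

9.2 MHz mod fs = 3.6 MHz.
3.6 MHz > fs/2 = 2.8 MHz, folds to fs − 3.6 MHz = 2 MHz.

2 MHz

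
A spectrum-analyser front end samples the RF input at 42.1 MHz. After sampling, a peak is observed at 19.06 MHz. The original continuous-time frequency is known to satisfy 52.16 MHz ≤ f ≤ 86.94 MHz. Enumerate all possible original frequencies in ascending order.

61.16 MHz, 65.14 MHz

Frequencies that alias to 19.06 MHz are k·fs ± 19.06 MHz for integer k ≥ 0.
k=0: 19.06 MHz.
k=1: 23.04 MHz, 61.16 MHz.
k=2: 65.14 MHz, 103.26 MHz.
k=3: 107.24 MHz, 145.36 MHz.
Within [52.16 MHz, 86.94 MHz]: 61.16 MHz, 65.14 MHz.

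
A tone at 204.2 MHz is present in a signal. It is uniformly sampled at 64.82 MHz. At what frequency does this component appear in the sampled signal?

204.2 MHz mod fs = 9.74 MHz.
9.74 MHz ≤ fs/2 = 32.41 MHz, appears at 9.74 MHz.

9.74 MHz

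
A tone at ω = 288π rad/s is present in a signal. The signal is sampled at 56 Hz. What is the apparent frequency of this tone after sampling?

24 Hz

ω = 288π rad/s → f = ω/(2π) = 144 Hz.
144 Hz mod fs = 32 Hz.
32 Hz > fs/2 = 28 Hz, folds to fs − 32 Hz = 24 Hz.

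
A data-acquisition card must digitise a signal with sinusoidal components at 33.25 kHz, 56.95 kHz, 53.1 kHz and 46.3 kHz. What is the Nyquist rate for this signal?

113.9 kHz

Highest-frequency component: 56.95 kHz.
Nyquist rate = 2 × 56.95 kHz = 113.9 kHz.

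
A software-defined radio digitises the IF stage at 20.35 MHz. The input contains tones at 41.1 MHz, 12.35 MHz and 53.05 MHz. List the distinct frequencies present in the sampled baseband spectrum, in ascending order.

fs/2 = 10.175 MHz.
41.1 MHz mod fs = 0.4 MHz.
0.4 MHz ≤ fs/2 = 10.175 MHz, appears at 0.4 MHz.
12.35 MHz > fs/2 = 10.175 MHz, folds to fs − 12.35 MHz = 8 MHz.
53.05 MHz mod fs = 12.35 MHz.
12.35 MHz > fs/2 = 10.175 MHz, folds to fs − 12.35 MHz = 8 MHz.
Distinct values: {0.4 MHz, 8 MHz}.

0.4 MHz, 8 MHz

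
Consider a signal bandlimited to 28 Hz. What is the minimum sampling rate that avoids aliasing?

56 Hz

Nyquist rate = 2 × 28 Hz = 56 Hz.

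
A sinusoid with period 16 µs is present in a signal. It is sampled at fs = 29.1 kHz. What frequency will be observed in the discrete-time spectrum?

T = 16 µs → f = 1/T = 62.5 kHz.
62.5 kHz mod fs = 4.3 kHz.
4.3 kHz ≤ fs/2 = 14.55 kHz, appears at 4.3 kHz.

4.3 kHz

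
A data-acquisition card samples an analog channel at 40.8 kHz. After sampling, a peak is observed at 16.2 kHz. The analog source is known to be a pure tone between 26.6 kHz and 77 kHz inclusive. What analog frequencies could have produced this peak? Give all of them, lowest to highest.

57 kHz, 65.4 kHz

Frequencies that alias to 16.2 kHz are k·fs ± 16.2 kHz for integer k ≥ 0.
k=0: 16.2 kHz.
k=1: 24.6 kHz, 57 kHz.
k=2: 65.4 kHz, 97.8 kHz.
k=3: 106.2 kHz, 138.6 kHz.
Within [26.6 kHz, 77 kHz]: 57 kHz, 65.4 kHz.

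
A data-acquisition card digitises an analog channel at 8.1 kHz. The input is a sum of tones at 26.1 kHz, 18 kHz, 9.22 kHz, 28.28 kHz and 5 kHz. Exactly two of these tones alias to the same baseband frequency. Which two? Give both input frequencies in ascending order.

18 kHz, 26.1 kHz

fs/2 = 4.05 kHz.
26.1 kHz mod fs = 1.8 kHz.
1.8 kHz ≤ fs/2 = 4.05 kHz, appears at 1.8 kHz.
18 kHz mod fs = 1.8 kHz.
1.8 kHz ≤ fs/2 = 4.05 kHz, appears at 1.8 kHz.
9.22 kHz mod fs = 1.12 kHz.
1.12 kHz ≤ fs/2 = 4.05 kHz, appears at 1.12 kHz.
28.28 kHz mod fs = 3.98 kHz.
3.98 kHz ≤ fs/2 = 4.05 kHz, appears at 3.98 kHz.
5 kHz > fs/2 = 4.05 kHz, folds to fs − 5 kHz = 3.1 kHz.
18 kHz and 26.1 kHz both map to 1.8 kHz.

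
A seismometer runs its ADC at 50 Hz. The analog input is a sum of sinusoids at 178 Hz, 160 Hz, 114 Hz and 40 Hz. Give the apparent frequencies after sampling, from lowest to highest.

10 Hz, 14 Hz, 22 Hz

fs/2 = 25 Hz.
178 Hz mod fs = 28 Hz.
28 Hz > fs/2 = 25 Hz, folds to fs − 28 Hz = 22 Hz.
160 Hz mod fs = 10 Hz.
10 Hz ≤ fs/2 = 25 Hz, appears at 10 Hz.
114 Hz mod fs = 14 Hz.
14 Hz ≤ fs/2 = 25 Hz, appears at 14 Hz.
40 Hz > fs/2 = 25 Hz, folds to fs − 40 Hz = 10 Hz.
Distinct values: {10 Hz, 14 Hz, 22 Hz}.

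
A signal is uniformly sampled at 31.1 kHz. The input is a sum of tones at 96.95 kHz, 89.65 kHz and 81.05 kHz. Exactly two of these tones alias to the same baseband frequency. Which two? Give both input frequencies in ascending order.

fs/2 = 15.55 kHz.
96.95 kHz mod fs = 3.65 kHz.
3.65 kHz ≤ fs/2 = 15.55 kHz, appears at 3.65 kHz.
89.65 kHz mod fs = 27.45 kHz.
27.45 kHz > fs/2 = 15.55 kHz, folds to fs − 27.45 kHz = 3.65 kHz.
81.05 kHz mod fs = 18.85 kHz.
18.85 kHz > fs/2 = 15.55 kHz, folds to fs − 18.85 kHz = 12.25 kHz.
89.65 kHz and 96.95 kHz both map to 3.65 kHz.

89.65 kHz, 96.95 kHz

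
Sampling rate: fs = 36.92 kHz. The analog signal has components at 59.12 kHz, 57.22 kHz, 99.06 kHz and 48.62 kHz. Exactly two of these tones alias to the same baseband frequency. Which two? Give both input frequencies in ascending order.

48.62 kHz, 99.06 kHz

fs/2 = 18.46 kHz.
59.12 kHz mod fs = 22.2 kHz.
22.2 kHz > fs/2 = 18.46 kHz, folds to fs − 22.2 kHz = 14.72 kHz.
57.22 kHz mod fs = 20.3 kHz.
20.3 kHz > fs/2 = 18.46 kHz, folds to fs − 20.3 kHz = 16.62 kHz.
99.06 kHz mod fs = 25.22 kHz.
25.22 kHz > fs/2 = 18.46 kHz, folds to fs − 25.22 kHz = 11.7 kHz.
48.62 kHz mod fs = 11.7 kHz.
11.7 kHz ≤ fs/2 = 18.46 kHz, appears at 11.7 kHz.
48.62 kHz and 99.06 kHz both map to 11.7 kHz.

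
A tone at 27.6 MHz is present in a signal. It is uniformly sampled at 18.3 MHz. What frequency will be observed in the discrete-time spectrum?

27.6 MHz mod fs = 9.3 MHz.
9.3 MHz > fs/2 = 9.15 MHz, folds to fs − 9.3 MHz = 9 MHz.

9 MHz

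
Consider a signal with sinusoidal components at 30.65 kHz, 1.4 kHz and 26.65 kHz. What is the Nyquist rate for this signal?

Highest-frequency component: 30.65 kHz.
Nyquist rate = 2 × 30.65 kHz = 61.3 kHz.

61.3 kHz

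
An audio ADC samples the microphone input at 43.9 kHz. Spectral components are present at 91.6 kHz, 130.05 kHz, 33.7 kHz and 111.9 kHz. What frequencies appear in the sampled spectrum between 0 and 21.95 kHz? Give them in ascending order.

fs/2 = 21.95 kHz.
91.6 kHz mod fs = 3.8 kHz.
3.8 kHz ≤ fs/2 = 21.95 kHz, appears at 3.8 kHz.
130.05 kHz mod fs = 42.25 kHz.
42.25 kHz > fs/2 = 21.95 kHz, folds to fs − 42.25 kHz = 1.65 kHz.
33.7 kHz > fs/2 = 21.95 kHz, folds to fs − 33.7 kHz = 10.2 kHz.
111.9 kHz mod fs = 24.1 kHz.
24.1 kHz > fs/2 = 21.95 kHz, folds to fs − 24.1 kHz = 19.8 kHz.
Distinct values: {1.65 kHz, 3.8 kHz, 10.2 kHz, 19.8 kHz}.

1.65 kHz, 3.8 kHz, 10.2 kHz, 19.8 kHz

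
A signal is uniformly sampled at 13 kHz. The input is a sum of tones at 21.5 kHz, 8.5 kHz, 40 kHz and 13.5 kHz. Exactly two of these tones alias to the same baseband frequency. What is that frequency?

fs/2 = 6.5 kHz.
21.5 kHz mod fs = 8.5 kHz.
8.5 kHz > fs/2 = 6.5 kHz, folds to fs − 8.5 kHz = 4.5 kHz.
8.5 kHz > fs/2 = 6.5 kHz, folds to fs − 8.5 kHz = 4.5 kHz.
40 kHz mod fs = 1 kHz.
1 kHz ≤ fs/2 = 6.5 kHz, appears at 1 kHz.
13.5 kHz mod fs = 0.5 kHz.
0.5 kHz ≤ fs/2 = 6.5 kHz, appears at 0.5 kHz.
8.5 kHz and 21.5 kHz both map to 4.5 kHz.

4.5 kHz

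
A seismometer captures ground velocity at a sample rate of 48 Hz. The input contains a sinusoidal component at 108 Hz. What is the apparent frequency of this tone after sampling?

12 Hz

108 Hz mod fs = 12 Hz.
12 Hz ≤ fs/2 = 24 Hz, appears at 12 Hz.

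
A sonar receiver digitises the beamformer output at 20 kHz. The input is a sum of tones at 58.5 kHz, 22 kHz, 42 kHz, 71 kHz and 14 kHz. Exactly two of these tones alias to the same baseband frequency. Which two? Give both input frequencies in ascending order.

fs/2 = 10 kHz.
58.5 kHz mod fs = 18.5 kHz.
18.5 kHz > fs/2 = 10 kHz, folds to fs − 18.5 kHz = 1.5 kHz.
22 kHz mod fs = 2 kHz.
2 kHz ≤ fs/2 = 10 kHz, appears at 2 kHz.
42 kHz mod fs = 2 kHz.
2 kHz ≤ fs/2 = 10 kHz, appears at 2 kHz.
71 kHz mod fs = 11 kHz.
11 kHz > fs/2 = 10 kHz, folds to fs − 11 kHz = 9 kHz.
14 kHz > fs/2 = 10 kHz, folds to fs − 14 kHz = 6 kHz.
22 kHz and 42 kHz both map to 2 kHz.

22 kHz, 42 kHz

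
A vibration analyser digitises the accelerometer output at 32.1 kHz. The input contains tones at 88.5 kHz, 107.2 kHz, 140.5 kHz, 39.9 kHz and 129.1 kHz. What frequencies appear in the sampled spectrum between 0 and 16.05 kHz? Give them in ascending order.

fs/2 = 16.05 kHz.
88.5 kHz mod fs = 24.3 kHz.
24.3 kHz > fs/2 = 16.05 kHz, folds to fs − 24.3 kHz = 7.8 kHz.
107.2 kHz mod fs = 10.9 kHz.
10.9 kHz ≤ fs/2 = 16.05 kHz, appears at 10.9 kHz.
140.5 kHz mod fs = 12.1 kHz.
12.1 kHz ≤ fs/2 = 16.05 kHz, appears at 12.1 kHz.
39.9 kHz mod fs = 7.8 kHz.
7.8 kHz ≤ fs/2 = 16.05 kHz, appears at 7.8 kHz.
129.1 kHz mod fs = 0.7 kHz.
0.7 kHz ≤ fs/2 = 16.05 kHz, appears at 0.7 kHz.
Distinct values: {0.7 kHz, 7.8 kHz, 10.9 kHz, 12.1 kHz}.

0.7 kHz, 7.8 kHz, 10.9 kHz, 12.1 kHz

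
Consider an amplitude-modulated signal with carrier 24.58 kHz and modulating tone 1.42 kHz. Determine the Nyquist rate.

AM sidebands sit at fc ± fm = 23.16 kHz and 26 kHz.
Highest-frequency component: 26 kHz.
Nyquist rate = 2 × 26 kHz = 52 kHz.

52 kHz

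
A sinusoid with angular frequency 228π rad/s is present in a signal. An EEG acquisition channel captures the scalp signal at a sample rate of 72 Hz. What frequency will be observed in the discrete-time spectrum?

30 Hz

ω = 228π rad/s → f = ω/(2π) = 114 Hz.
114 Hz mod fs = 42 Hz.
42 Hz > fs/2 = 36 Hz, folds to fs − 42 Hz = 30 Hz.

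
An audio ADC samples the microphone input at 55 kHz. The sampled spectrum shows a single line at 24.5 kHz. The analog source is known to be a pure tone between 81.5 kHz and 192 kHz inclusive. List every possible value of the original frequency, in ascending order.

Frequencies that alias to 24.5 kHz are k·fs ± 24.5 kHz for integer k ≥ 0.
k=0: 24.5 kHz.
k=1: 30.5 kHz, 79.5 kHz.
k=2: 85.5 kHz, 134.5 kHz.
k=3: 140.5 kHz, 189.5 kHz.
k=4: 195.5 kHz, 244.5 kHz.
Within [81.5 kHz, 192 kHz]: 85.5 kHz, 134.5 kHz, 140.5 kHz, 189.5 kHz.

85.5 kHz, 134.5 kHz, 140.5 kHz, 189.5 kHz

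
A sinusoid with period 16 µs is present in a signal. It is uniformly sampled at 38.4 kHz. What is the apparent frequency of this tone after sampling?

14.3 kHz

T = 16 µs → f = 1/T = 62.5 kHz.
62.5 kHz mod fs = 24.1 kHz.
24.1 kHz > fs/2 = 19.2 kHz, folds to fs − 24.1 kHz = 14.3 kHz.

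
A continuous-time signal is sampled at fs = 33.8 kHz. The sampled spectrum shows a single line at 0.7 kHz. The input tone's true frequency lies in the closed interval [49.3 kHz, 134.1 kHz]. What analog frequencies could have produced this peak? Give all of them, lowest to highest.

Frequencies that alias to 0.7 kHz are k·fs ± 0.7 kHz for integer k ≥ 0.
k=0: 0.7 kHz.
k=1: 33.1 kHz, 34.5 kHz.
k=2: 66.9 kHz, 68.3 kHz.
k=3: 100.7 kHz, 102.1 kHz.
k=4: 134.5 kHz, 135.9 kHz.
Within [49.3 kHz, 134.1 kHz]: 66.9 kHz, 68.3 kHz, 100.7 kHz, 102.1 kHz.

66.9 kHz, 68.3 kHz, 100.7 kHz, 102.1 kHz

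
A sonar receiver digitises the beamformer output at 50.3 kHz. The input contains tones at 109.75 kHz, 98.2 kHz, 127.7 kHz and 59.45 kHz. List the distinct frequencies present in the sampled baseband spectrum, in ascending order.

2.4 kHz, 9.15 kHz, 23.2 kHz

fs/2 = 25.15 kHz.
109.75 kHz mod fs = 9.15 kHz.
9.15 kHz ≤ fs/2 = 25.15 kHz, appears at 9.15 kHz.
98.2 kHz mod fs = 47.9 kHz.
47.9 kHz > fs/2 = 25.15 kHz, folds to fs − 47.9 kHz = 2.4 kHz.
127.7 kHz mod fs = 27.1 kHz.
27.1 kHz > fs/2 = 25.15 kHz, folds to fs − 27.1 kHz = 23.2 kHz.
59.45 kHz mod fs = 9.15 kHz.
9.15 kHz ≤ fs/2 = 25.15 kHz, appears at 9.15 kHz.
Distinct values: {2.4 kHz, 9.15 kHz, 23.2 kHz}.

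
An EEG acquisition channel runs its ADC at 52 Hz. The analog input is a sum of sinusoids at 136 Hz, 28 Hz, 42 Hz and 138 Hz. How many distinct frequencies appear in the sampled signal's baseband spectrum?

fs/2 = 26 Hz.
136 Hz mod fs = 32 Hz.
32 Hz > fs/2 = 26 Hz, folds to fs − 32 Hz = 20 Hz.
28 Hz > fs/2 = 26 Hz, folds to fs − 28 Hz = 24 Hz.
42 Hz > fs/2 = 26 Hz, folds to fs − 42 Hz = 10 Hz.
138 Hz mod fs = 34 Hz.
34 Hz > fs/2 = 26 Hz, folds to fs − 34 Hz = 18 Hz.
Distinct values: {10 Hz, 18 Hz, 20 Hz, 24 Hz} → 4.

4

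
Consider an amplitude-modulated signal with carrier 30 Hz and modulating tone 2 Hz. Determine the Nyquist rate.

AM sidebands sit at fc ± fm = 28 Hz and 32 Hz.
Highest-frequency component: 32 Hz.
Nyquist rate = 2 × 32 Hz = 64 Hz.

64 Hz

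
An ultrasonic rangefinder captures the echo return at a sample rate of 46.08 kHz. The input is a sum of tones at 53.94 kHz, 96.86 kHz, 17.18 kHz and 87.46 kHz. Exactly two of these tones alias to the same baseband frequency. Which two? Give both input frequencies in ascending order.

fs/2 = 23.04 kHz.
53.94 kHz mod fs = 7.86 kHz.
7.86 kHz ≤ fs/2 = 23.04 kHz, appears at 7.86 kHz.
96.86 kHz mod fs = 4.7 kHz.
4.7 kHz ≤ fs/2 = 23.04 kHz, appears at 4.7 kHz.
17.18 kHz ≤ fs/2 = 23.04 kHz, passes unchanged.
87.46 kHz mod fs = 41.38 kHz.
41.38 kHz > fs/2 = 23.04 kHz, folds to fs − 41.38 kHz = 4.7 kHz.
87.46 kHz and 96.86 kHz both map to 4.7 kHz.

87.46 kHz, 96.86 kHz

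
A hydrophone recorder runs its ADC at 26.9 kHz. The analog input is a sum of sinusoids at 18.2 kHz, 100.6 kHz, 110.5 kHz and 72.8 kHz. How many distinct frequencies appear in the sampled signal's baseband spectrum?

fs/2 = 13.45 kHz.
18.2 kHz > fs/2 = 13.45 kHz, folds to fs − 18.2 kHz = 8.7 kHz.
100.6 kHz mod fs = 19.9 kHz.
19.9 kHz > fs/2 = 13.45 kHz, folds to fs − 19.9 kHz = 7 kHz.
110.5 kHz mod fs = 2.9 kHz.
2.9 kHz ≤ fs/2 = 13.45 kHz, appears at 2.9 kHz.
72.8 kHz mod fs = 19 kHz.
19 kHz > fs/2 = 13.45 kHz, folds to fs − 19 kHz = 7.9 kHz.
Distinct values: {2.9 kHz, 7 kHz, 7.9 kHz, 8.7 kHz} → 4.

4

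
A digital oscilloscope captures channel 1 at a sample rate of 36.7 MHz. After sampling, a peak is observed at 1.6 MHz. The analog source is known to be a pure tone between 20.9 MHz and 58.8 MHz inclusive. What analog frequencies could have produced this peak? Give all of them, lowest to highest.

Frequencies that alias to 1.6 MHz are k·fs ± 1.6 MHz for integer k ≥ 0.
k=0: 1.6 MHz.
k=1: 35.1 MHz, 38.3 MHz.
k=2: 71.8 MHz, 75 MHz.
Within [20.9 MHz, 58.8 MHz]: 35.1 MHz, 38.3 MHz.

35.1 MHz, 38.3 MHz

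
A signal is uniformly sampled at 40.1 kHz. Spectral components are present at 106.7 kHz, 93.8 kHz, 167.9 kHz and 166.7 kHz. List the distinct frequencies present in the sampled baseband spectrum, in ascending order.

fs/2 = 20.05 kHz.
106.7 kHz mod fs = 26.5 kHz.
26.5 kHz > fs/2 = 20.05 kHz, folds to fs − 26.5 kHz = 13.6 kHz.
93.8 kHz mod fs = 13.6 kHz.
13.6 kHz ≤ fs/2 = 20.05 kHz, appears at 13.6 kHz.
167.9 kHz mod fs = 7.5 kHz.
7.5 kHz ≤ fs/2 = 20.05 kHz, appears at 7.5 kHz.
166.7 kHz mod fs = 6.3 kHz.
6.3 kHz ≤ fs/2 = 20.05 kHz, appears at 6.3 kHz.
Distinct values: {6.3 kHz, 7.5 kHz, 13.6 kHz}.

6.3 kHz, 7.5 kHz, 13.6 kHz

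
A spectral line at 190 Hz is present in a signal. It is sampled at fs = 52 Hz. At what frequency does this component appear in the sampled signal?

18 Hz

190 Hz mod fs = 34 Hz.
34 Hz > fs/2 = 26 Hz, folds to fs − 34 Hz = 18 Hz.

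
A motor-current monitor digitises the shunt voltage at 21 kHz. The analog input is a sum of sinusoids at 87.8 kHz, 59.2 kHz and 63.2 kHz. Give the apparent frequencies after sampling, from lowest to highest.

fs/2 = 10.5 kHz.
87.8 kHz mod fs = 3.8 kHz.
3.8 kHz ≤ fs/2 = 10.5 kHz, appears at 3.8 kHz.
59.2 kHz mod fs = 17.2 kHz.
17.2 kHz > fs/2 = 10.5 kHz, folds to fs − 17.2 kHz = 3.8 kHz.
63.2 kHz mod fs = 0.2 kHz.
0.2 kHz ≤ fs/2 = 10.5 kHz, appears at 0.2 kHz.
Distinct values: {0.2 kHz, 3.8 kHz}.

0.2 kHz, 3.8 kHz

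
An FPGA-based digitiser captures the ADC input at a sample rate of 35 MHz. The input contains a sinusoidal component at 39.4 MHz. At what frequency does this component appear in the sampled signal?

39.4 MHz mod fs = 4.4 MHz.
4.4 MHz ≤ fs/2 = 17.5 MHz, appears at 4.4 MHz.

4.4 MHz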